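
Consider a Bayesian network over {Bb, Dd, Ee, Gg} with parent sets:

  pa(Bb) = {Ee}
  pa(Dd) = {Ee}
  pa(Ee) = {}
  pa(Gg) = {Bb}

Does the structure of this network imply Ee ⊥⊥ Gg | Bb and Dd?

There is one path between Ee and Gg:
  1. Ee → Bb → Gg — Bb:chain[blocks] ⇒ blocked
Every path is blocked, so Ee and Gg are d-separated given {Bb, Dd}.

Yes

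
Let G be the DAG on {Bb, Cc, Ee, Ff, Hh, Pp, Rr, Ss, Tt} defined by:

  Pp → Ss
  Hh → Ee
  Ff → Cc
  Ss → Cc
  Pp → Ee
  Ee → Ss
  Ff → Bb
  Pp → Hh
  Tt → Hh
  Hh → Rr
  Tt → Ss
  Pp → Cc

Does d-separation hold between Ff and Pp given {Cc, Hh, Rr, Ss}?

We examine all 6 paths between Ff and Pp:
Path 1: Ff → Cc ← Pp
  Cc is a collider and Cc is conditioned on, which opens it — no node blocks this path, so it is active.
Path 2: Ff → Cc ← Ss ← Tt → Hh ← Pp
  Ss is a chain here and Ss is conditioned on, so the path is blocked at Ss.
Path 3: Ff → Cc ← Ss ← Tt → Hh → Ee ← Pp
  Ss is a chain here and Ss is conditioned on, so the path is blocked at Ss.
Path 4: Ff → Cc ← Ss ← Pp
  Ss is a chain here and Ss is conditioned on, so the path is blocked at Ss.
Path 5: Ff → Cc ← Ss ← Ee ← Pp
  Ss is a chain here and Ss is conditioned on, so the path is blocked at Ss.
Path 6: Ff → Cc ← Ss ← Ee ← Hh ← Pp
  Ss is a chain here and Ss is conditioned on, so the path is blocked at Ss.
Because an active path exists, Ff and Pp are not d-separated.

No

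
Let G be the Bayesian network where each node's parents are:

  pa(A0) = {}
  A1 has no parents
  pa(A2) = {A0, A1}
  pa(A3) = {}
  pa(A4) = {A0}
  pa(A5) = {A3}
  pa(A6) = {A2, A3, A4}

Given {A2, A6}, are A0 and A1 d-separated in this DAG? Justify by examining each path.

No — A0 and A1 are not d-separated given {A2, A6}.

We examine all 2 paths between A0 and A1:
Path 1: A0 → A2 ← A1
  A2 is a collider and A2 is conditioned on, which opens it — no node blocks this path, so it is active.
Path 2: A0 → A4 → A6 ← A2 ← A1
  A2 is a chain here and A2 is conditioned on, so the path is blocked at A2.
Since the path A0 → A2 ← A1 is active, A0 and A1 are not d-separated given {A2, A6}.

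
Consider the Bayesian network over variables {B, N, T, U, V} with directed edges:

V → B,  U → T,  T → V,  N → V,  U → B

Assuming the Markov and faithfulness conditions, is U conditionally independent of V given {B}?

There are 2 undirected paths between U and V; checking each against the conditioning set {B}:
Path 1: U → T → V
  T is a chain and T is not conditioned on — no node blocks this path, so it is active.
Path 2: U → B ← V
  B is a collider and B is conditioned on, which opens it — no node blocks this path, so it is active.
Since the path U → T → V is active, U and V are not d-separated given {B}.

No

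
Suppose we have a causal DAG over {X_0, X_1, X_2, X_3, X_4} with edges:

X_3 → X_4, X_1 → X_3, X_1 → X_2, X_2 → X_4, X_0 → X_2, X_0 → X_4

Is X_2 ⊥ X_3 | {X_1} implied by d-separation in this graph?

Yes

Enumerating the 3 paths from X_2 to X_3 and testing each for blocking by {X_1}:
Path 1: X_2 ← X_0 → X_4 ← X_3
  X_4 is a collider here and neither X_4 nor any of its descendants is conditioned on, so the collider stays closed — the path is blocked at X_4.
Path 2: X_2 ← X_1 → X_3
  X_1 is a fork here and X_1 is conditioned on, so the path is blocked at X_1.
Path 3: X_2 → X_4 ← X_3
  X_4 is a collider here and neither X_4 nor any of its descendants is conditioned on, so the collider stays closed — the path is blocked at X_4.
Every path is blocked, so X_2 and X_3 are d-separated given {X_1}.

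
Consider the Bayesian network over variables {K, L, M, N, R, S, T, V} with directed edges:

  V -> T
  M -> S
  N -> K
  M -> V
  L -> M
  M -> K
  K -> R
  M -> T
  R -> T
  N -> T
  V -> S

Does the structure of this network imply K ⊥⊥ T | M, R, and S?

No

Enumerating the 5 paths from K to T and testing each for blocking by {M, R, S}:
Path 1: K ← M → T
  M is a fork here and M is conditioned on, so the path is blocked at M.
Path 2: K ← M → S ← V → T
  M is a fork here and M is conditioned on, so the path is blocked at M.
Path 3: K ← M → V → T
  M is a fork here and M is conditioned on, so the path is blocked at M.
Path 4: K ← N → T
  N is a fork and N is not conditioned on — no node blocks this path, so it is active.
Path 5: K → R → T
  R is a chain here and R is conditioned on, so the path is blocked at R.
At least one path is unblocked, so d-separation fails.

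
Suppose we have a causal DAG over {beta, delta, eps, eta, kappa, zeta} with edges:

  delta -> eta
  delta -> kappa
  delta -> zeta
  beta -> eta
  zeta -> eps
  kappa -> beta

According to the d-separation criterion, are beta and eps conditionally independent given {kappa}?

Enumerating the 2 paths from beta to eps and testing each for blocking by {kappa}:
Path 1: beta ← kappa ← delta → zeta → eps
  kappa is a chain here and kappa is conditioned on, so the path is blocked at kappa.
Path 2: beta → eta ← delta → zeta → eps
  eta is a collider here and neither eta nor any of its descendants is conditioned on, so the collider stays closed — the path is blocked at eta.
Every path is blocked, so beta and eps are d-separated given {kappa}.

Yes — beta and eps are d-separated given {kappa}.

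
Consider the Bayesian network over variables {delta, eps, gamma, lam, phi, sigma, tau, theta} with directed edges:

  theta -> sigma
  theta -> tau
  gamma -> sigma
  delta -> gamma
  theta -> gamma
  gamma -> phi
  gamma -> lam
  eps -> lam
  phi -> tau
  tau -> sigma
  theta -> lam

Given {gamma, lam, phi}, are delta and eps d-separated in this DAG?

Enumerating the 6 paths from delta to eps and testing each for blocking by {gamma, lam, phi}:
Path 1: delta → gamma → lam ← eps
  gamma is a chain here and gamma is conditioned on, so the path is blocked at gamma.
Path 2: delta → gamma ← theta → lam ← eps
  gamma is a collider and gamma is conditioned on, which opens it; theta is a fork and theta is not conditioned on; lam is a collider and lam is conditioned on, which opens it — no node blocks this path, so it is active.
Path 3: delta → gamma → phi → tau ← theta → lam ← eps
  gamma is a chain here and gamma is conditioned on, so the path is blocked at gamma.
Path 4: delta → gamma → phi → tau → sigma ← theta → lam ← eps
  gamma is a chain here and gamma is conditioned on, so the path is blocked at gamma.
Path 5: delta → gamma → sigma ← theta → lam ← eps
  gamma is a chain here and gamma is conditioned on, so the path is blocked at gamma.
Path 6: delta → gamma → sigma ← tau ← theta → lam ← eps
  gamma is a chain here and gamma is conditioned on, so the path is blocked at gamma.
Since the path delta → gamma ← theta → lam ← eps is active, delta and eps are not d-separated given {gamma, lam, phi}.

No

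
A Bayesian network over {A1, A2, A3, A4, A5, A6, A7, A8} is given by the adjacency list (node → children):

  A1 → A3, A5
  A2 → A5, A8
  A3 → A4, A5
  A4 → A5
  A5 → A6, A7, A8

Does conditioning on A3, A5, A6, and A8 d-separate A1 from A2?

No

We examine all 6 paths between A1 and A2:
  1. A1 → A5 → A8 ← A2 — A5:chain[blocks]; A8:collider[open] ⇒ blocked
  2. A1 → A5 ← A2 — A5:collider[open] ⇒ active
  3. A1 → A3 → A4 → A5 → A8 ← A2 — A3:chain[blocks]; A4:chain[open]; A5:chain[blocks]; A8:collider[open] ⇒ blocked
  4. A1 → A3 → A4 → A5 ← A2 — A3:chain[blocks]; A4:chain[open]; A5:collider[open] ⇒ blocked
  5. A1 → A3 → A5 → A8 ← A2 — A3:chain[blocks]; A5:chain[blocks]; A8:collider[open] ⇒ blocked
  6. A1 → A3 → A5 ← A2 — A3:chain[blocks]; A5:collider[open] ⇒ blocked
Because an active path exists, A1 and A2 are not d-separated.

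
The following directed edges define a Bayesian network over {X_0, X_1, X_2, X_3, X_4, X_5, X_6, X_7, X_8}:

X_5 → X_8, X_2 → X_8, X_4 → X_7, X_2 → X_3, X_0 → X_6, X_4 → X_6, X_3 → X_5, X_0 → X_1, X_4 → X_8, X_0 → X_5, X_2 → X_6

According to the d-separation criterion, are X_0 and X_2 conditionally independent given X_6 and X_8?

6 paths connect X_0 and X_2; each must be blocked for d-separation to hold:
Path 1: X_0 → X_5 ← X_3 ← X_2
  X_5 is a collider and its descendant X_8 is conditioned on, which opens it; X_3 is a chain and X_3 is not conditioned on — no node blocks this path, so it is active.
Path 2: X_0 → X_5 → X_8 ← X_4 → X_6 ← X_2
  X_5 is a chain and X_5 is not conditioned on; X_8 is a collider and X_8 is conditioned on, which opens it; X_4 is a fork and X_4 is not conditioned on; X_6 is a collider and X_6 is conditioned on, which opens it — no node blocks this path, so it is active.
Path 3: X_0 → X_5 → X_8 ← X_2
  X_5 is a chain and X_5 is not conditioned on; X_8 is a collider and X_8 is conditioned on, which opens it — no node blocks this path, so it is active.
Path 4: X_0 → X_6 ← X_4 → X_8 ← X_2
  X_6 is a collider and X_6 is conditioned on, which opens it; X_4 is a fork and X_4 is not conditioned on; X_8 is a collider and X_8 is conditioned on, which opens it — no node blocks this path, so it is active.
Path 5: X_0 → X_6 ← X_4 → X_8 ← X_5 ← X_3 ← X_2
  X_6 is a collider and X_6 is conditioned on, which opens it; X_4 is a fork and X_4 is not conditioned on; X_8 is a collider and X_8 is conditioned on, which opens it; X_5 is a chain and X_5 is not conditioned on; X_3 is a chain and X_3 is not conditioned on — no node blocks this path, so it is active.
Path 6: X_0 → X_6 ← X_2
  X_6 is a collider and X_6 is conditioned on, which opens it — no node blocks this path, so it is active.
Since the path X_0 → X_5 ← X_3 ← X_2 is active, X_0 and X_2 are not d-separated given {X_6, X_8}.

No — X_0 and X_2 are not d-separated given {X_6, X_8}.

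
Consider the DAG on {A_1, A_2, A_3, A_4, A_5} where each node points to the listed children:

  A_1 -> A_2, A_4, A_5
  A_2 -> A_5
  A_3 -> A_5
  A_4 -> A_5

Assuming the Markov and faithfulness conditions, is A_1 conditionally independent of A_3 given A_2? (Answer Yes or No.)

Yes — A_1 and A_3 are d-separated given {A_2}.

We examine all 3 paths between A_1 and A_3:
  1. A_1 → A_2 → A_5 ← A_3 — A_2:chain[blocks]; A_5:collider[blocks] ⇒ blocked
  2. A_1 → A_4 → A_5 ← A_3 — A_4:chain[open]; A_5:collider[blocks] ⇒ blocked
  3. A_1 → A_5 ← A_3 — A_5:collider[blocks] ⇒ blocked
Since every path is blocked, d-separation holds.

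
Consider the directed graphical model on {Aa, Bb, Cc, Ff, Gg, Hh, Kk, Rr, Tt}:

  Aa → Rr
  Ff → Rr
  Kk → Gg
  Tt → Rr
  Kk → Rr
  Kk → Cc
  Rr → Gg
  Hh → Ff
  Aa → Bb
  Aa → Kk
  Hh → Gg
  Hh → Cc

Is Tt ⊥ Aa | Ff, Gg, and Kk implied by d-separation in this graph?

There are 6 undirected paths between Tt and Aa; checking each against the conditioning set {Ff, Gg, Kk}:
  1. Tt → Rr ← Ff ← Hh → Cc ← Kk ← Aa — Rr:collider[open]; Ff:chain[blocks]; Hh:fork[open]; Cc:collider[blocks]; Kk:chain[blocks] ⇒ blocked
  2. Tt → Rr ← Ff ← Hh → Gg ← Kk ← Aa — Rr:collider[open]; Ff:chain[blocks]; Hh:fork[open]; Gg:collider[open]; Kk:chain[blocks] ⇒ blocked
  3. Tt → Rr ← Kk ← Aa — Rr:collider[open]; Kk:chain[blocks] ⇒ blocked
  4. Tt → Rr ← Aa — Rr:collider[open] ⇒ active
  5. Tt → Rr → Gg ← Hh → Cc ← Kk ← Aa — Rr:chain[open]; Gg:collider[open]; Hh:fork[open]; Cc:collider[blocks]; Kk:chain[blocks] ⇒ blocked
  6. Tt → Rr → Gg ← Kk ← Aa — Rr:chain[open]; Gg:collider[open]; Kk:chain[blocks] ⇒ blocked
Because an active path exists, Tt and Aa are not d-separated.

No — Tt and Aa are not d-separated given {Ff, Gg, Kk}.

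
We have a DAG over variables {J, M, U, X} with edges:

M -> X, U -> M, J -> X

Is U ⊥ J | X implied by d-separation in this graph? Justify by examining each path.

No — U and J are not d-separated given {X}.

Only one path connects U and J:
Path 1: U → M → X ← J
  M is a chain and M is not conditioned on; X is a collider and X is conditioned on, which opens it — no node blocks this path, so it is active.
Because an active path exists, U and J are not d-separated.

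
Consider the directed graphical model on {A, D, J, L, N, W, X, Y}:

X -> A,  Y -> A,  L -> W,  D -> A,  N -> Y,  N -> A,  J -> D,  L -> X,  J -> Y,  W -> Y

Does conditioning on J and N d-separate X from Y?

4 paths connect X and Y; each must be blocked for d-separation to hold:
Path 1: X ← L → W → Y
  L is a fork and L is not conditioned on; W is a chain and W is not conditioned on — no node blocks this path, so it is active.
Path 2: X → A ← Y
  A is a collider here and neither A nor any of its descendants is conditioned on, so the collider stays closed — the path is blocked at A.
Path 3: X → A ← N → Y
  A is a collider here and neither A nor any of its descendants is conditioned on, so the collider stays closed — the path is blocked at A.
Path 4: X → A ← D ← J → Y
  A is a collider here and neither A nor any of its descendants is conditioned on, so the collider stays closed — the path is blocked at A.
Since the path X ← L → W → Y is active, X and Y are not d-separated given {J, N}.

No — X and Y are not d-separated given {J, N}.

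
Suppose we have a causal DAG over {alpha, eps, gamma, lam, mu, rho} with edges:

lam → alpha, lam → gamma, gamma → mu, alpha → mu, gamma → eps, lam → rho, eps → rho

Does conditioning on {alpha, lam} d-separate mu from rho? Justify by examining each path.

Enumerating the 4 paths from mu to rho and testing each for blocking by {alpha, lam}:
  1. mu ← gamma → eps → rho — gamma:fork[open]; eps:chain[open] ⇒ active
  2. mu ← gamma ← lam → rho — gamma:chain[open]; lam:fork[blocks] ⇒ blocked
  3. mu ← alpha ← lam → gamma → eps → rho — alpha:chain[blocks]; lam:fork[blocks]; gamma:chain[open]; eps:chain[open] ⇒ blocked
  4. mu ← alpha ← lam → rho — alpha:chain[blocks]; lam:fork[blocks] ⇒ blocked
Since the path mu ← gamma → eps → rho is active, mu and rho are not d-separated given {alpha, lam}.

No — mu and rho are not d-separated given {alpha, lam}.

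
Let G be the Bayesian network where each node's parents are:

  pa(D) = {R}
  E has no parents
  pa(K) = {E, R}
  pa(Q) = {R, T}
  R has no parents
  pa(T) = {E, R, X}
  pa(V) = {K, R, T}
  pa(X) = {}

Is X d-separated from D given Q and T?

No

We examine all 6 paths between X and D:
  1. X → T → Q ← R → D — T:chain[blocks]; Q:collider[open]; R:fork[open] ⇒ blocked
  2. X → T → V ← K ← R → D — T:chain[blocks]; V:collider[blocks]; K:chain[open]; R:fork[open] ⇒ blocked
  3. X → T → V ← R → D — T:chain[blocks]; V:collider[blocks]; R:fork[open] ⇒ blocked
  4. X → T ← R → D — T:collider[open]; R:fork[open] ⇒ active
  5. X → T ← E → K → V ← R → D — T:collider[open]; E:fork[open]; K:chain[open]; V:collider[blocks]; R:fork[open] ⇒ blocked
  6. X → T ← E → K ← R → D — T:collider[open]; E:fork[open]; K:collider[blocks]; R:fork[open] ⇒ blocked
Because an active path exists, X and D are not d-separated.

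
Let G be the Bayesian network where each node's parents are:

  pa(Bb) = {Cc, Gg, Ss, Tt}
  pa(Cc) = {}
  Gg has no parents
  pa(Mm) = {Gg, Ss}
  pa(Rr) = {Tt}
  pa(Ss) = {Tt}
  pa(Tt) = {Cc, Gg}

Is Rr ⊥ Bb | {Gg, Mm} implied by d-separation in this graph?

We examine all 6 paths between Rr and Bb:
Path 1: Rr ← Tt ← Gg → Mm ← Ss → Bb
  Gg is a fork here and Gg is conditioned on, so the path is blocked at Gg.
Path 2: Rr ← Tt ← Gg → Bb
  Gg is a fork here and Gg is conditioned on, so the path is blocked at Gg.
Path 3: Rr ← Tt ← Cc → Bb
  Tt is a chain and Tt is not conditioned on; Cc is a fork and Cc is not conditioned on — no node blocks this path, so it is active.
Path 4: Rr ← Tt → Bb
  Tt is a fork and Tt is not conditioned on — no node blocks this path, so it is active.
Path 5: Rr ← Tt → Ss → Mm ← Gg → Bb
  Gg is a fork here and Gg is conditioned on, so the path is blocked at Gg.
Path 6: Rr ← Tt → Ss → Bb
  Tt is a fork and Tt is not conditioned on; Ss is a chain and Ss is not conditioned on — no node blocks this path, so it is active.
Because an active path exists, Rr and Bb are not d-separated.

No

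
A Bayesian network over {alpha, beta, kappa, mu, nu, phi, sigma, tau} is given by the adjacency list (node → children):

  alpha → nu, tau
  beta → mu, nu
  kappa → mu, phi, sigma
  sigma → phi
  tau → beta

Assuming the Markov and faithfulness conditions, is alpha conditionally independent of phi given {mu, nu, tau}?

Enumerating the 4 paths from alpha to phi and testing each for blocking by {mu, nu, tau}:
Path 1: alpha → tau → beta → mu ← kappa → sigma → phi
  tau is a chain here and tau is conditioned on, so the path is blocked at tau.
Path 2: alpha → tau → beta → mu ← kappa → phi
  tau is a chain here and tau is conditioned on, so the path is blocked at tau.
Path 3: alpha → nu ← beta → mu ← kappa → sigma → phi
  nu is a collider and nu is conditioned on, which opens it; beta is a fork and beta is not conditioned on; mu is a collider and mu is conditioned on, which opens it; kappa is a fork and kappa is not conditioned on; sigma is a chain and sigma is not conditioned on — no node blocks this path, so it is active.
Path 4: alpha → nu ← beta → mu ← kappa → phi
  nu is a collider and nu is conditioned on, which opens it; beta is a fork and beta is not conditioned on; mu is a collider and mu is conditioned on, which opens it; kappa is a fork and kappa is not conditioned on — no node blocks this path, so it is active.
Since the path alpha → nu ← beta → mu ← kappa → sigma → phi is active, alpha and phi are not d-separated given {mu, nu, tau}.

No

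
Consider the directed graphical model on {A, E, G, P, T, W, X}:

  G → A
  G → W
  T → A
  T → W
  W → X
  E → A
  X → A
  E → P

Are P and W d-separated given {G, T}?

Yes

There are 3 undirected paths between P and W; checking each against the conditioning set {G, T}:
  1. P ← E → A ← X ← W — E:fork[open]; A:collider[blocks]; X:chain[open] ⇒ blocked
  2. P ← E → A ← T → W — E:fork[open]; A:collider[blocks]; T:fork[blocks] ⇒ blocked
  3. P ← E → A ← G → W — E:fork[open]; A:collider[blocks]; G:fork[blocks] ⇒ blocked
All paths are blocked; P ⊥ W | {G, T} holds.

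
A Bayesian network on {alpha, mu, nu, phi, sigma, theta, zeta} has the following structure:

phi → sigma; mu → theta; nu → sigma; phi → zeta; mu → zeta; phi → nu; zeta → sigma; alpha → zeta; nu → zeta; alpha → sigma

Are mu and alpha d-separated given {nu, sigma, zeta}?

We examine all 6 paths between mu and alpha:
  1. mu → zeta ← nu ← phi → sigma ← alpha — zeta:collider[open]; nu:chain[blocks]; phi:fork[open]; sigma:collider[open] ⇒ blocked
  2. mu → zeta ← nu → sigma ← alpha — zeta:collider[open]; nu:fork[blocks]; sigma:collider[open] ⇒ blocked
  3. mu → zeta ← alpha — zeta:collider[open] ⇒ active
  4. mu → zeta ← phi → nu → sigma ← alpha — zeta:collider[open]; phi:fork[open]; nu:chain[blocks]; sigma:collider[open] ⇒ blocked
  5. mu → zeta ← phi → sigma ← alpha — zeta:collider[open]; phi:fork[open]; sigma:collider[open] ⇒ active
  6. mu → zeta → sigma ← alpha — zeta:chain[blocks]; sigma:collider[open] ⇒ blocked
Since the path mu → zeta ← alpha is active, mu and alpha are not d-separated given {nu, sigma, zeta}.

No — mu and alpha are not d-separated given {nu, sigma, zeta}.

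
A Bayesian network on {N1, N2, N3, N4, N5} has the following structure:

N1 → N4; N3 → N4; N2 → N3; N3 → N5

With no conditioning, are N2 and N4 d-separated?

No — N2 and N4 are not d-separated given ∅.

The only undirected path from N2 to N4 is:
  1. N2 → N3 → N4 — N3:chain[open] ⇒ active
At least one path is unblocked, so d-separation fails.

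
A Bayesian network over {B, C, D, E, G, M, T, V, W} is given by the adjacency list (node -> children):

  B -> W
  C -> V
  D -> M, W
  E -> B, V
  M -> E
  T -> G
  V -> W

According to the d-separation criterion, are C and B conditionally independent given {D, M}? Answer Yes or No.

4 paths connect C and B; each must be blocked for d-separation to hold:
Path 1: C → V → W ← B
  W is a collider here and neither W nor any of its descendants is conditioned on, so the collider stays closed — the path is blocked at W.
Path 2: C → V → W ← D → M → E → B
  W is a collider here and neither W nor any of its descendants is conditioned on, so the collider stays closed — the path is blocked at W.
Path 3: C → V ← E ← M ← D → W ← B
  V is a collider here and neither V nor any of its descendants is conditioned on, so the collider stays closed — the path is blocked at V.
Path 4: C → V ← E → B
  V is a collider here and neither V nor any of its descendants is conditioned on, so the collider stays closed — the path is blocked at V.
Every path is blocked, so C and B are d-separated given {D, M}.

Yes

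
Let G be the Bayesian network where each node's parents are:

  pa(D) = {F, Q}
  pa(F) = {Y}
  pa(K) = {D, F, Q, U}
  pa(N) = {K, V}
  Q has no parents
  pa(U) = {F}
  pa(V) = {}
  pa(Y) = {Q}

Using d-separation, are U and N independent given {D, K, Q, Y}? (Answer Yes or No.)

Yes — U and N are d-separated given {D, K, Q, Y}.

There are 6 undirected paths between U and N; checking each against the conditioning set {D, K, Q, Y}:
Path 1: U → K → N
  K is a chain here and K is conditioned on, so the path is blocked at K.
Path 2: U ← F ← Y ← Q → D → K → N
  Y is a chain here and Y is conditioned on, so the path is blocked at Y.
Path 3: U ← F ← Y ← Q → K → N
  Y is a chain here and Y is conditioned on, so the path is blocked at Y.
Path 4: U ← F → D → K → N
  D is a chain here and D is conditioned on, so the path is blocked at D.
Path 5: U ← F → D ← Q → K → N
  Q is a fork here and Q is conditioned on, so the path is blocked at Q.
Path 6: U ← F → K → N
  K is a chain here and K is conditioned on, so the path is blocked at K.
Since every path is blocked, d-separation holds.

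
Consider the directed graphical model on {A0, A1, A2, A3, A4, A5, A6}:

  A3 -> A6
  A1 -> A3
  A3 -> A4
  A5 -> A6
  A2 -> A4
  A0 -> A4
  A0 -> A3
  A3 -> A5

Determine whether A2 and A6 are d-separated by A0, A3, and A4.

4 paths connect A2 and A6; each must be blocked for d-separation to hold:
  1. A2 → A4 ← A0 → A3 → A5 → A6 — A4:collider[open]; A0:fork[blocks]; A3:chain[blocks]; A5:chain[open] ⇒ blocked
  2. A2 → A4 ← A0 → A3 → A6 — A4:collider[open]; A0:fork[blocks]; A3:chain[blocks] ⇒ blocked
  3. A2 → A4 ← A3 → A5 → A6 — A4:collider[open]; A3:fork[blocks]; A5:chain[open] ⇒ blocked
  4. A2 → A4 ← A3 → A6 — A4:collider[open]; A3:fork[blocks] ⇒ blocked
Since every path is blocked, d-separation holds.

Yes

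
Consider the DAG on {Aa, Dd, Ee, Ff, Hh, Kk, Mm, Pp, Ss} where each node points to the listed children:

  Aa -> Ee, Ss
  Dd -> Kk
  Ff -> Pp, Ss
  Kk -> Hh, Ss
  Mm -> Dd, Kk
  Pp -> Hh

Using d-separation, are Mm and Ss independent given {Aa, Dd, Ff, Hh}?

No

Enumerating the 4 paths from Mm to Ss and testing each for blocking by {Aa, Dd, Ff, Hh}:
  1. Mm → Kk → Ss — Kk:chain[open] ⇒ active
  2. Mm → Kk → Hh ← Pp ← Ff → Ss — Kk:chain[open]; Hh:collider[open]; Pp:chain[open]; Ff:fork[blocks] ⇒ blocked
  3. Mm → Dd → Kk → Ss — Dd:chain[blocks]; Kk:chain[open] ⇒ blocked
  4. Mm → Dd → Kk → Hh ← Pp ← Ff → Ss — Dd:chain[blocks]; Kk:chain[open]; Hh:collider[open]; Pp:chain[open]; Ff:fork[blocks] ⇒ blocked
Because an active path exists, Mm and Ss are not d-separated.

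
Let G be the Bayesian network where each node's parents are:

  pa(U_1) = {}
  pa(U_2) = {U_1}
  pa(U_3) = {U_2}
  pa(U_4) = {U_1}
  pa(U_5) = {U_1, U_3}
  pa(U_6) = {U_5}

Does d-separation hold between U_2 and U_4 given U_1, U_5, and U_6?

Yes

Enumerating the 2 paths from U_2 to U_4 and testing each for blocking by {U_1, U_5, U_6}:
Path 1: U_2 → U_3 → U_5 ← U_1 → U_4
  U_1 is a fork here and U_1 is conditioned on, so the path is blocked at U_1.
Path 2: U_2 ← U_1 → U_4
  U_1 is a fork here and U_1 is conditioned on, so the path is blocked at U_1.
Every path is blocked, so U_2 and U_4 are d-separated given {U_1, U_5, U_6}.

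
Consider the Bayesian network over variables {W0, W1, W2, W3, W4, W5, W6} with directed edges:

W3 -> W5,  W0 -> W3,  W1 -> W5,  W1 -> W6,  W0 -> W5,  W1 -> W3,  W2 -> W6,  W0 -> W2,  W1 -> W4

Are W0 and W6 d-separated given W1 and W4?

No

5 paths connect W0 and W6; each must be blocked for d-separation to hold:
Path 1: W0 → W5 ← W1 → W6
  W5 is a collider here and neither W5 nor any of its descendants is conditioned on, so the collider stays closed — the path is blocked at W5.
Path 2: W0 → W5 ← W3 ← W1 → W6
  W5 is a collider here and neither W5 nor any of its descendants is conditioned on, so the collider stays closed — the path is blocked at W5.
Path 3: W0 → W2 → W6
  W2 is a chain and W2 is not conditioned on — no node blocks this path, so it is active.
Path 4: W0 → W3 ← W1 → W6
  W3 is a collider here and neither W3 nor any of its descendants is conditioned on, so the collider stays closed — the path is blocked at W3.
Path 5: W0 → W3 → W5 ← W1 → W6
  W5 is a collider here and neither W5 nor any of its descendants is conditioned on, so the collider stays closed — the path is blocked at W5.
At least one path is unblocked, so d-separation fails.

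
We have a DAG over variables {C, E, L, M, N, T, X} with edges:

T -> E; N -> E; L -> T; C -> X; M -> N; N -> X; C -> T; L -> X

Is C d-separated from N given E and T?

There are 4 undirected paths between C and N; checking each against the conditioning set {E, T}:
Path 1: C → X ← N
  X is a collider here and neither X nor any of its descendants is conditioned on, so the collider stays closed — the path is blocked at X.
Path 2: C → X ← L → T → E ← N
  X is a collider here and neither X nor any of its descendants is conditioned on, so the collider stays closed — the path is blocked at X.
Path 3: C → T ← L → X ← N
  X is a collider here and neither X nor any of its descendants is conditioned on, so the collider stays closed — the path is blocked at X.
Path 4: C → T → E ← N
  T is a chain here and T is conditioned on, so the path is blocked at T.
Since every path is blocked, d-separation holds.

Yes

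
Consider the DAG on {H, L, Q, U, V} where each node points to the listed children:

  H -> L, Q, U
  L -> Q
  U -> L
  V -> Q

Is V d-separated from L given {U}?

There are 3 undirected paths between V and L; checking each against the conditioning set {U}:
Path 1: V → Q ← H → U → L
  Q is a collider here and neither Q nor any of its descendants is conditioned on, so the collider stays closed — the path is blocked at Q.
Path 2: V → Q ← H → L
  Q is a collider here and neither Q nor any of its descendants is conditioned on, so the collider stays closed — the path is blocked at Q.
Path 3: V → Q ← L
  Q is a collider here and neither Q nor any of its descendants is conditioned on, so the collider stays closed — the path is blocked at Q.
Every path is blocked, so V and L are d-separated given {U}.

Yes — V and L are d-separated given {U}.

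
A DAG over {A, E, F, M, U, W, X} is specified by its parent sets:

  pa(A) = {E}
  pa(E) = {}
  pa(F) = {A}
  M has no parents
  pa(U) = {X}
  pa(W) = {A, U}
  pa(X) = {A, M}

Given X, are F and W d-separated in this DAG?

There are 2 undirected paths between F and W; checking each against the conditioning set {X}:
Path 1: F ← A → X → U → W
  X is a chain here and X is conditioned on, so the path is blocked at X.
Path 2: F ← A → W
  A is a fork and A is not conditioned on — no node blocks this path, so it is active.
Because an active path exists, F and W are not d-separated.

No — F and W are not d-separated given {X}.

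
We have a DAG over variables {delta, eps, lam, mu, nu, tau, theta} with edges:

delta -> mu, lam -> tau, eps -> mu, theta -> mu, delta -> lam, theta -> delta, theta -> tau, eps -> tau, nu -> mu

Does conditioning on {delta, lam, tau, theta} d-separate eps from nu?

There are 5 undirected paths between eps and nu; checking each against the conditioning set {delta, lam, tau, theta}:
  1. eps → mu ← nu — mu:collider[blocks] ⇒ blocked
  2. eps → tau ← theta → delta → mu ← nu — tau:collider[open]; theta:fork[blocks]; delta:chain[blocks]; mu:collider[blocks] ⇒ blocked
  3. eps → tau ← theta → mu ← nu — tau:collider[open]; theta:fork[blocks]; mu:collider[blocks] ⇒ blocked
  4. eps → tau ← lam ← delta ← theta → mu ← nu — tau:collider[open]; lam:chain[blocks]; delta:chain[blocks]; theta:fork[blocks]; mu:collider[blocks] ⇒ blocked
  5. eps → tau ← lam ← delta → mu ← nu — tau:collider[open]; lam:chain[blocks]; delta:fork[blocks]; mu:collider[blocks] ⇒ blocked
Since every path is blocked, d-separation holds.

Yes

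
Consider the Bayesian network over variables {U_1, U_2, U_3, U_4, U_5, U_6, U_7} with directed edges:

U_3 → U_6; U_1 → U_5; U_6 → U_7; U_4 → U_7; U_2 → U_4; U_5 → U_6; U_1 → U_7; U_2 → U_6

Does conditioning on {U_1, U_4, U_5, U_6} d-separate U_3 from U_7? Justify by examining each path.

We examine all 3 paths between U_3 and U_7:
Path 1: U_3 → U_6 ← U_5 ← U_1 → U_7
  U_5 is a chain here and U_5 is conditioned on, so the path is blocked at U_5.
Path 2: U_3 → U_6 → U_7
  U_6 is a chain here and U_6 is conditioned on, so the path is blocked at U_6.
Path 3: U_3 → U_6 ← U_2 → U_4 → U_7
  U_4 is a chain here and U_4 is conditioned on, so the path is blocked at U_4.
All paths are blocked; U_3 ⊥ U_7 | {U_1, U_4, U_5, U_6} holds.

Yes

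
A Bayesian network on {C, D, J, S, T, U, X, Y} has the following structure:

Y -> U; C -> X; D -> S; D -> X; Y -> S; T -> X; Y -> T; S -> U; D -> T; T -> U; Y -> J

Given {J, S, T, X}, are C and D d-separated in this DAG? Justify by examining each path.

No

We examine all 6 paths between C and D:
  1. C → X ← T → U ← Y → S ← D — X:collider[open]; T:fork[blocks]; U:collider[blocks]; Y:fork[open]; S:collider[open] ⇒ blocked
  2. C → X ← T → U ← S ← D — X:collider[open]; T:fork[blocks]; U:collider[blocks]; S:chain[blocks] ⇒ blocked
  3. C → X ← T ← Y → U ← S ← D — X:collider[open]; T:chain[blocks]; Y:fork[open]; U:collider[blocks]; S:chain[blocks] ⇒ blocked
  4. C → X ← T ← Y → S ← D — X:collider[open]; T:chain[blocks]; Y:fork[open]; S:collider[open] ⇒ blocked
  5. C → X ← T ← D — X:collider[open]; T:chain[blocks] ⇒ blocked
  6. C → X ← D — X:collider[open] ⇒ active
Because an active path exists, C and D are not d-separated.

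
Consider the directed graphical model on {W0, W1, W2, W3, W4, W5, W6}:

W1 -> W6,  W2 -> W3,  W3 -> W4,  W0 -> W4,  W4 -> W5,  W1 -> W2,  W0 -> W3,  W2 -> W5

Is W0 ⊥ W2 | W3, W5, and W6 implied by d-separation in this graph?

Enumerating the 4 paths from W0 to W2 and testing each for blocking by {W3, W5, W6}:
Path 1: W0 → W3 → W4 → W5 ← W2
  W3 is a chain here and W3 is conditioned on, so the path is blocked at W3.
Path 2: W0 → W3 ← W2
  W3 is a collider and W3 is conditioned on, which opens it — no node blocks this path, so it is active.
Path 3: W0 → W4 ← W3 ← W2
  W3 is a chain here and W3 is conditioned on, so the path is blocked at W3.
Path 4: W0 → W4 → W5 ← W2
  W4 is a chain and W4 is not conditioned on; W5 is a collider and W5 is conditioned on, which opens it — no node blocks this path, so it is active.
Since the path W0 → W3 ← W2 is active, W0 and W2 are not d-separated given {W3, W5, W6}.

No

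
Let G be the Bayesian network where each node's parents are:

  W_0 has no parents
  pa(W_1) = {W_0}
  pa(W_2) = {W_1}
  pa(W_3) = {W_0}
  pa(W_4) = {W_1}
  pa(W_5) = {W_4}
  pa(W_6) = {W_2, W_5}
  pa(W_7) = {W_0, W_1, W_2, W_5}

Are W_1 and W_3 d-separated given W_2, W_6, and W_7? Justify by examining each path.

6 paths connect W_1 and W_3; each must be blocked for d-separation to hold:
  1. W_1 → W_4 → W_5 → W_6 ← W_2 → W_7 ← W_0 → W_3 — W_4:chain[open]; W_5:chain[open]; W_6:collider[open]; W_2:fork[blocks]; W_7:collider[open]; W_0:fork[open] ⇒ blocked
  2. W_1 → W_4 → W_5 → W_7 ← W_0 → W_3 — W_4:chain[open]; W_5:chain[open]; W_7:collider[open]; W_0:fork[open] ⇒ active
  3. W_1 → W_7 ← W_0 → W_3 — W_7:collider[open]; W_0:fork[open] ⇒ active
  4. W_1 → W_2 → W_6 ← W_5 → W_7 ← W_0 → W_3 — W_2:chain[blocks]; W_6:collider[open]; W_5:fork[open]; W_7:collider[open]; W_0:fork[open] ⇒ blocked
  5. W_1 → W_2 → W_7 ← W_0 → W_3 — W_2:chain[blocks]; W_7:collider[open]; W_0:fork[open] ⇒ blocked
  6. W_1 ← W_0 → W_3 — W_0:fork[open] ⇒ active
Because an active path exists, W_1 and W_3 are not d-separated.

No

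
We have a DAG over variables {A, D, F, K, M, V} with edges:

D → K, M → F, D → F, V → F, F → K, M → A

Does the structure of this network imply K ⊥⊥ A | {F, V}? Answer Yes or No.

Enumerating the 2 paths from K to A and testing each for blocking by {F, V}:
  1. K ← F ← M → A — F:chain[blocks]; M:fork[open] ⇒ blocked
  2. K ← D → F ← M → A — D:fork[open]; F:collider[open]; M:fork[open] ⇒ active
At least one path is unblocked, so d-separation fails.

No — K and A are not d-separated given {F, V}.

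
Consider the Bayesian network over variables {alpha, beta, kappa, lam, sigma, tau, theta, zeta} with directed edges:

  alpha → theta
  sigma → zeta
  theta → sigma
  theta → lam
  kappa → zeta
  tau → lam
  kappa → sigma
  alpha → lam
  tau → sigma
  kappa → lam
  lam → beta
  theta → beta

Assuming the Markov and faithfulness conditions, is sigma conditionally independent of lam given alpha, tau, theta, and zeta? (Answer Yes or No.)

6 paths connect sigma and lam; each must be blocked for d-separation to hold:
Path 1: sigma → zeta ← kappa → lam
  zeta is a collider and zeta is conditioned on, which opens it; kappa is a fork and kappa is not conditioned on — no node blocks this path, so it is active.
Path 2: sigma ← kappa → lam
  kappa is a fork and kappa is not conditioned on — no node blocks this path, so it is active.
Path 3: sigma ← tau → lam
  tau is a fork here and tau is conditioned on, so the path is blocked at tau.
Path 4: sigma ← theta → lam
  theta is a fork here and theta is conditioned on, so the path is blocked at theta.
Path 5: sigma ← theta ← alpha → lam
  theta is a chain here and theta is conditioned on, so the path is blocked at theta.
Path 6: sigma ← theta → beta ← lam
  theta is a fork here and theta is conditioned on, so the path is blocked at theta.
Since the path sigma → zeta ← kappa → lam is active, sigma and lam are not d-separated given {alpha, tau, theta, zeta}.

No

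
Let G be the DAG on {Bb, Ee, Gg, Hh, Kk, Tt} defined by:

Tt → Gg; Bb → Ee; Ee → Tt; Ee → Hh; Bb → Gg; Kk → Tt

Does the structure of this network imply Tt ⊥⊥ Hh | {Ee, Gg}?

Yes

2 paths connect Tt and Hh; each must be blocked for d-separation to hold:
Path 1: Tt ← Ee → Hh
  Ee is a fork here and Ee is conditioned on, so the path is blocked at Ee.
Path 2: Tt → Gg ← Bb → Ee → Hh
  Ee is a chain here and Ee is conditioned on, so the path is blocked at Ee.
Since every path is blocked, d-separation holds.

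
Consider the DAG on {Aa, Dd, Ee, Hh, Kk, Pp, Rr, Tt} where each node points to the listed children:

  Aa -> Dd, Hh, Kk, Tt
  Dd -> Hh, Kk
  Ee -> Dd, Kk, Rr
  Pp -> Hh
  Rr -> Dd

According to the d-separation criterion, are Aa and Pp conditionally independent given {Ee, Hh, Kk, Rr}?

Enumerating the 5 paths from Aa to Pp and testing each for blocking by {Ee, Hh, Kk, Rr}:
Path 1: Aa → Hh ← Pp
  Hh is a collider and Hh is conditioned on, which opens it — no node blocks this path, so it is active.
Path 2: Aa → Kk ← Ee → Rr → Dd → Hh ← Pp
  Ee is a fork here and Ee is conditioned on, so the path is blocked at Ee.
Path 3: Aa → Kk ← Ee → Dd → Hh ← Pp
  Ee is a fork here and Ee is conditioned on, so the path is blocked at Ee.
Path 4: Aa → Kk ← Dd → Hh ← Pp
  Kk is a collider and Kk is conditioned on, which opens it; Dd is a fork and Dd is not conditioned on; Hh is a collider and Hh is conditioned on, which opens it — no node blocks this path, so it is active.
Path 5: Aa → Dd → Hh ← Pp
  Dd is a chain and Dd is not conditioned on; Hh is a collider and Hh is conditioned on, which opens it — no node blocks this path, so it is active.
Since the path Aa → Hh ← Pp is active, Aa and Pp are not d-separated given {Ee, Hh, Kk, Rr}.

No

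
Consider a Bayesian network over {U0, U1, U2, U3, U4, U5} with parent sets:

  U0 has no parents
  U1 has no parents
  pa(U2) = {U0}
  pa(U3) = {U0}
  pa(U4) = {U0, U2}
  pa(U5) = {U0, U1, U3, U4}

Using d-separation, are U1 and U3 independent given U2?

We examine all 4 paths between U1 and U3:
Path 1: U1 → U5 ← U3
  U5 is a collider here and neither U5 nor any of its descendants is conditioned on, so the collider stays closed — the path is blocked at U5.
Path 2: U1 → U5 ← U4 ← U2 ← U0 → U3
  U5 is a collider here and neither U5 nor any of its descendants is conditioned on, so the collider stays closed — the path is blocked at U5.
Path 3: U1 → U5 ← U4 ← U0 → U3
  U5 is a collider here and neither U5 nor any of its descendants is conditioned on, so the collider stays closed — the path is blocked at U5.
Path 4: U1 → U5 ← U0 → U3
  U5 is a collider here and neither U5 nor any of its descendants is conditioned on, so the collider stays closed — the path is blocked at U5.
Since every path is blocked, d-separation holds.

Yes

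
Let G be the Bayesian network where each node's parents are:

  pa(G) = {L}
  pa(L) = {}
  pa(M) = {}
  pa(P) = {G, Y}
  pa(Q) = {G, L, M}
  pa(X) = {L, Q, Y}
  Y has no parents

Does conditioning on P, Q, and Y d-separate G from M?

We examine all 5 paths between G and M:
Path 1: G → Q ← M
  Q is a collider and Q is conditioned on, which opens it — no node blocks this path, so it is active.
Path 2: G ← L → Q ← M
  L is a fork and L is not conditioned on; Q is a collider and Q is conditioned on, which opens it — no node blocks this path, so it is active.
Path 3: G ← L → X ← Q ← M
  X is a collider here and neither X nor any of its descendants is conditioned on, so the collider stays closed — the path is blocked at X.
Path 4: G → P ← Y → X ← Q ← M
  Y is a fork here and Y is conditioned on, so the path is blocked at Y.
Path 5: G → P ← Y → X ← L → Q ← M
  Y is a fork here and Y is conditioned on, so the path is blocked at Y.
Because an active path exists, G and M are not d-separated.

No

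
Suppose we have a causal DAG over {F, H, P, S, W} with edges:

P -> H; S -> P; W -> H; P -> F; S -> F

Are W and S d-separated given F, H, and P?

Enumerating the 2 paths from W to S and testing each for blocking by {F, H, P}:
Path 1: W → H ← P → F ← S
  P is a fork here and P is conditioned on, so the path is blocked at P.
Path 2: W → H ← P ← S
  P is a chain here and P is conditioned on, so the path is blocked at P.
Since every path is blocked, d-separation holds.

Yes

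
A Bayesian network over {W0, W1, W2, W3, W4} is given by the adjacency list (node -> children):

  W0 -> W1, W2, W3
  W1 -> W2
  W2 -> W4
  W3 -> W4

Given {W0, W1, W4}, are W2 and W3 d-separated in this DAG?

No

We examine all 3 paths between W2 and W3:
Path 1: W2 ← W1 ← W0 → W3
  W1 is a chain here and W1 is conditioned on, so the path is blocked at W1.
Path 2: W2 ← W0 → W3
  W0 is a fork here and W0 is conditioned on, so the path is blocked at W0.
Path 3: W2 → W4 ← W3
  W4 is a collider and W4 is conditioned on, which opens it — no node blocks this path, so it is active.
Since the path W2 → W4 ← W3 is active, W2 and W3 are not d-separated given {W0, W1, W4}.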